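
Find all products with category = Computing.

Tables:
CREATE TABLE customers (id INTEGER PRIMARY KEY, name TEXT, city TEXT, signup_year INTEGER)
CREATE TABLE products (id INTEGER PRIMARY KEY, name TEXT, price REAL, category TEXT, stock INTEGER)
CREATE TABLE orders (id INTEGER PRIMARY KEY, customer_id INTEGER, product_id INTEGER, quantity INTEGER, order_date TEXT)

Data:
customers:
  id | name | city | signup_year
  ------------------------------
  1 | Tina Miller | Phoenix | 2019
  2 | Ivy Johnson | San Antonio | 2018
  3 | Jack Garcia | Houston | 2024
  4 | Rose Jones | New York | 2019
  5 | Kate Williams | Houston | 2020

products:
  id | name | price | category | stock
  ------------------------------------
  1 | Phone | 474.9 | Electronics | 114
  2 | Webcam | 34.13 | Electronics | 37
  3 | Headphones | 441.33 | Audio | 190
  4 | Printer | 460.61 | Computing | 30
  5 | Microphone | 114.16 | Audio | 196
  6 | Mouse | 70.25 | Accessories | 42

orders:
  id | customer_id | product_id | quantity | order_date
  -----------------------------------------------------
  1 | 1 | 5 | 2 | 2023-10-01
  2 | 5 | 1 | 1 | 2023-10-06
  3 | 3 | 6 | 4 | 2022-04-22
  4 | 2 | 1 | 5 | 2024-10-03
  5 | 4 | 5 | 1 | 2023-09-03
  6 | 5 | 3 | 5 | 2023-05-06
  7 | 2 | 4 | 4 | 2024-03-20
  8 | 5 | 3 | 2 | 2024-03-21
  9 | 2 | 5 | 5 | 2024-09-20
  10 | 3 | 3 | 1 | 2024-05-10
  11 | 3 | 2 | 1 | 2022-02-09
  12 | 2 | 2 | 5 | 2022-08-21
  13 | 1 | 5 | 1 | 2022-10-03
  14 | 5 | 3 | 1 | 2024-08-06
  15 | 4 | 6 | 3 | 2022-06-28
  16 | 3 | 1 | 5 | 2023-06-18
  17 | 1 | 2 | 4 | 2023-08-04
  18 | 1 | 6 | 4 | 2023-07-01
SELECT name, category FROM products WHERE category = 'Computing'

Execution result:
name | category
Printer | Computing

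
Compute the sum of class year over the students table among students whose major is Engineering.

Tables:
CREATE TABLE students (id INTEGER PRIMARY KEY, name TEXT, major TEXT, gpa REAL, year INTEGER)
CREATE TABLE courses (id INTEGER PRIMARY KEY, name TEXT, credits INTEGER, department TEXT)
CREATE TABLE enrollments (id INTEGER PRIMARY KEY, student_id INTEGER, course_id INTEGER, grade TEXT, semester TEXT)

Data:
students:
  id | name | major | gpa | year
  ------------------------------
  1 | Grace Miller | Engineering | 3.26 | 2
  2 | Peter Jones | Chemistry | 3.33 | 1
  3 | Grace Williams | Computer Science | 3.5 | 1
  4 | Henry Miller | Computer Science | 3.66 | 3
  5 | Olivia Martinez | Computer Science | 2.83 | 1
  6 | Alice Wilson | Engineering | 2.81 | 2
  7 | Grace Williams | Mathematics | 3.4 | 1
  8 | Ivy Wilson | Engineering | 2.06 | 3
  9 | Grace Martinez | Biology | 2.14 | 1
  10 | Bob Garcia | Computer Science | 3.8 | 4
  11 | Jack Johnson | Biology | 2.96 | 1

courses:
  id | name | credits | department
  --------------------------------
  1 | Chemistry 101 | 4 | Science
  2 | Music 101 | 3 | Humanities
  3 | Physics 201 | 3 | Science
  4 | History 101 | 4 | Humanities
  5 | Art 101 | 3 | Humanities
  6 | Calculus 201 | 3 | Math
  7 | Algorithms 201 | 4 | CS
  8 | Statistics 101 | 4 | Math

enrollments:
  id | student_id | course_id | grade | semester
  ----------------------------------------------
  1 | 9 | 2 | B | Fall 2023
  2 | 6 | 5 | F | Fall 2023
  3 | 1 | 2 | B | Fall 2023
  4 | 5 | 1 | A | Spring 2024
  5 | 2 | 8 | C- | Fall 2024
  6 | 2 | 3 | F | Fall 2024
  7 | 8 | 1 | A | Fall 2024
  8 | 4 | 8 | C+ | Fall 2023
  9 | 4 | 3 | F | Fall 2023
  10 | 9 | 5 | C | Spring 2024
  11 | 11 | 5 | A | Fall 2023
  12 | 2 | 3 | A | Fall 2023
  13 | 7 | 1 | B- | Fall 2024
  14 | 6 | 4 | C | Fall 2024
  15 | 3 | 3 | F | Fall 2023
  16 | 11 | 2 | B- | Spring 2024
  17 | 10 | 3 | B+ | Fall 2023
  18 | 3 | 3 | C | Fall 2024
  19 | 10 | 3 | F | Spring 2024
SELECT SUM(year) FROM students WHERE major = 'Engineering'

Execution result:
7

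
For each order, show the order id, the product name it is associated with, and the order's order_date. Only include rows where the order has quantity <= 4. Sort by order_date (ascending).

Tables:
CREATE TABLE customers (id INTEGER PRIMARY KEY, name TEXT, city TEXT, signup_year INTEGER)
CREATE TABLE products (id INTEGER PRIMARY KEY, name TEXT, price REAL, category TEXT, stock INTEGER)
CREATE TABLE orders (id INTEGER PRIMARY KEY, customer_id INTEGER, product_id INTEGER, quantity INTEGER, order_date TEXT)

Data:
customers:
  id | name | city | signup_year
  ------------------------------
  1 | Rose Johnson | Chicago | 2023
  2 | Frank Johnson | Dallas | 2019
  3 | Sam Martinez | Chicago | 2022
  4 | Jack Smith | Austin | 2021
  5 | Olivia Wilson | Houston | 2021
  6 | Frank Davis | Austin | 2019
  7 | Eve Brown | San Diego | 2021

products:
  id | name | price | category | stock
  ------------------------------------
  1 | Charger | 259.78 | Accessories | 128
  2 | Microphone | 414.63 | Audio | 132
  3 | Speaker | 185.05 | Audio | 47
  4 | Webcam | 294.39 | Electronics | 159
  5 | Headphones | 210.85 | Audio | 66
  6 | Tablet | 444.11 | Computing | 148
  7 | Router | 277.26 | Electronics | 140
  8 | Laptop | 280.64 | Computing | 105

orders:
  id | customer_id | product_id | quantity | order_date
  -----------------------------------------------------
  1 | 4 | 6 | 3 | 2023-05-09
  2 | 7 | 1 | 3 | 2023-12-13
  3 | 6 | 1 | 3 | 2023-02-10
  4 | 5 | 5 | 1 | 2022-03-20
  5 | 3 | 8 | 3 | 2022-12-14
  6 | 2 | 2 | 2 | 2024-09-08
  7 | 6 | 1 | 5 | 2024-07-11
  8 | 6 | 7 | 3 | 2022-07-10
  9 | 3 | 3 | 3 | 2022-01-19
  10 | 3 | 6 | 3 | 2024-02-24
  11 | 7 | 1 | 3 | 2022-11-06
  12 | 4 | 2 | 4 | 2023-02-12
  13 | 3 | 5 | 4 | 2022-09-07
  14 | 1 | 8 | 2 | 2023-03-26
SELECT c.id, p.name AS product, c.order_date FROM orders c JOIN products p ON c.product_id = p.id WHERE c.quantity <= 4 ORDER BY c.order_date ASC

Execution result:
id | product | order_date
9 | Speaker | 2022-01-19
4 | Headphones | 2022-03-20
8 | Router | 2022-07-10
13 | Headphones | 2022-09-07
11 | Charger | 2022-11-06
5 | Laptop | 2022-12-14
3 | Charger | 2023-02-10
12 | Microphone | 2023-02-12
14 | Laptop | 2023-03-26
1 | Tablet | 2023-05-09
2 | Charger | 2023-12-13
10 | Tablet | 2024-02-24
6 | Microphone | 2024-09-08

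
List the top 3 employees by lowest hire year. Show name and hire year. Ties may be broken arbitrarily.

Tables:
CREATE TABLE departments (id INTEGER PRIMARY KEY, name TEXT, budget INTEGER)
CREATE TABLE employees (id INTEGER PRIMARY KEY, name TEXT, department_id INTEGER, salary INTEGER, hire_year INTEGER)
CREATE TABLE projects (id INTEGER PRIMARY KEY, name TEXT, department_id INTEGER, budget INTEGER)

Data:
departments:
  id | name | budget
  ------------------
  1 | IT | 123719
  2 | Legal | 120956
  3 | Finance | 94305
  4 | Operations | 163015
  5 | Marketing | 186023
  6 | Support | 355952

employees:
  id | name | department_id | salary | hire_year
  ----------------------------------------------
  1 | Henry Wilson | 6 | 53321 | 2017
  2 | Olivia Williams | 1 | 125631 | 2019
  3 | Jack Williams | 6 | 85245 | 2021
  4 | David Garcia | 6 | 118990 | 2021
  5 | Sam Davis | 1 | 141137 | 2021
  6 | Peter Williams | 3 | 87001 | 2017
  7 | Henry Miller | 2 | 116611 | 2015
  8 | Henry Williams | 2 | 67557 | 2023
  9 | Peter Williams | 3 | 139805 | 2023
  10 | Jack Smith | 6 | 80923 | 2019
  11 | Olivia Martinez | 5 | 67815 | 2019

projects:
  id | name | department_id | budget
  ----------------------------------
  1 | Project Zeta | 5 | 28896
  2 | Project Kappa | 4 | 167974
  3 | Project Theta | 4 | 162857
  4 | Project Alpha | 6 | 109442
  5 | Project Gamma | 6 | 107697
SELECT name, hire_year FROM employees ORDER BY hire_year ASC LIMIT 3

Execution result:
name | hire_year
Henry Miller | 2015
Henry Wilson | 2017
Peter Williams | 2017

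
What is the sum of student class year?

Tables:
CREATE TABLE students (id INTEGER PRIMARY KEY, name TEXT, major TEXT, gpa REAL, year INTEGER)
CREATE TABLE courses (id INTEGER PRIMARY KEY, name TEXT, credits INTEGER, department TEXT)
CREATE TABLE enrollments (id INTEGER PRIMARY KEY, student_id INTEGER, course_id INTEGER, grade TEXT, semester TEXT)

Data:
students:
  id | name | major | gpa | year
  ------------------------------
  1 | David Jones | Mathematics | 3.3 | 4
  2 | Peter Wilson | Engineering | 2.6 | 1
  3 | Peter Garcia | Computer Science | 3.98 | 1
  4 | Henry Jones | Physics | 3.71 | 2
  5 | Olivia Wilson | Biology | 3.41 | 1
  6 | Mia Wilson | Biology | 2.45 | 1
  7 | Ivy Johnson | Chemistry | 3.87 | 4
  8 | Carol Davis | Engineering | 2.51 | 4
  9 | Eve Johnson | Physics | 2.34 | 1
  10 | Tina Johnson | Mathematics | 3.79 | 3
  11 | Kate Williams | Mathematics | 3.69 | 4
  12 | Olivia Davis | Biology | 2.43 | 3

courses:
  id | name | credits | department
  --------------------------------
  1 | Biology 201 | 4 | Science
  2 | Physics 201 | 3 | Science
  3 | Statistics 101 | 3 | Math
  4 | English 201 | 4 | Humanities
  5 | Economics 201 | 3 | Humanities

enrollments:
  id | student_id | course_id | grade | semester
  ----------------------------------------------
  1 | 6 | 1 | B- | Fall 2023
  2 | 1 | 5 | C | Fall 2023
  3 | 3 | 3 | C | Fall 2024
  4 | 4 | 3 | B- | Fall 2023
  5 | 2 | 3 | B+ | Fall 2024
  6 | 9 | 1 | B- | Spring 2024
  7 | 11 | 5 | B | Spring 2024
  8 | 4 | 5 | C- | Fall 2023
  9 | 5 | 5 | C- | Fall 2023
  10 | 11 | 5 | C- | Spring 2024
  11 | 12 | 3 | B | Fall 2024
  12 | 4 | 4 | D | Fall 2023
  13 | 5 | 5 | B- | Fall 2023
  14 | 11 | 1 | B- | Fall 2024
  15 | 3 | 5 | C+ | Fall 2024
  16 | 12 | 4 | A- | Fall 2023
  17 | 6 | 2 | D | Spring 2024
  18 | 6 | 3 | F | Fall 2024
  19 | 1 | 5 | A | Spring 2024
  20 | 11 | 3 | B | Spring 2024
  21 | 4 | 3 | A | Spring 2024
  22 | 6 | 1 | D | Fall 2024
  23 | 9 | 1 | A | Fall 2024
SELECT SUM(year) FROM students

Execution result:
29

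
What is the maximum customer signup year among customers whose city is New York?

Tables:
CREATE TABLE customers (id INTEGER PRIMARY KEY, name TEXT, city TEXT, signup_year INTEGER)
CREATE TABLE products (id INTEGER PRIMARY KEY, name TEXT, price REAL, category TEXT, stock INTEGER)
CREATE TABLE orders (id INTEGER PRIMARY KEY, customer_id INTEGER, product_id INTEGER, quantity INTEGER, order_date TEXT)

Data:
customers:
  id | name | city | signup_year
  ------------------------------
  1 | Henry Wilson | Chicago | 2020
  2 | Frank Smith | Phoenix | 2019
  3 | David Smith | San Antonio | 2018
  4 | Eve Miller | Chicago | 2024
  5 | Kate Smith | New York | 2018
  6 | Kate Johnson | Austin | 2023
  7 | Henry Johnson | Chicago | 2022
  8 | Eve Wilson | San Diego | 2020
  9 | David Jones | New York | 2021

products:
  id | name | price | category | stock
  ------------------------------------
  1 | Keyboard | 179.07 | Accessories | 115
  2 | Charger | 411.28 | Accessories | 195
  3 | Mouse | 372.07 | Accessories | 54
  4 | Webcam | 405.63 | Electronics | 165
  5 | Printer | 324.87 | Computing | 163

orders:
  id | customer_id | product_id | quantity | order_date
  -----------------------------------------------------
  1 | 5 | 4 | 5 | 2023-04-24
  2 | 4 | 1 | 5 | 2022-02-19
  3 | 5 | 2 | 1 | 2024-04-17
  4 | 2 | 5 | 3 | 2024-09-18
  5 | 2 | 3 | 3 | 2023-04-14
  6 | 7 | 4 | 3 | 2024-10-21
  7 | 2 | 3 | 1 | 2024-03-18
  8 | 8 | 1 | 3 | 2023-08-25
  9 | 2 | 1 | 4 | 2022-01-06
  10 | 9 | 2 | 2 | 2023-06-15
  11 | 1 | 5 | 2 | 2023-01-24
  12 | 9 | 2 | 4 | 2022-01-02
SELECT MAX(signup_year) FROM customers WHERE city = 'New York'

Execution result:
2021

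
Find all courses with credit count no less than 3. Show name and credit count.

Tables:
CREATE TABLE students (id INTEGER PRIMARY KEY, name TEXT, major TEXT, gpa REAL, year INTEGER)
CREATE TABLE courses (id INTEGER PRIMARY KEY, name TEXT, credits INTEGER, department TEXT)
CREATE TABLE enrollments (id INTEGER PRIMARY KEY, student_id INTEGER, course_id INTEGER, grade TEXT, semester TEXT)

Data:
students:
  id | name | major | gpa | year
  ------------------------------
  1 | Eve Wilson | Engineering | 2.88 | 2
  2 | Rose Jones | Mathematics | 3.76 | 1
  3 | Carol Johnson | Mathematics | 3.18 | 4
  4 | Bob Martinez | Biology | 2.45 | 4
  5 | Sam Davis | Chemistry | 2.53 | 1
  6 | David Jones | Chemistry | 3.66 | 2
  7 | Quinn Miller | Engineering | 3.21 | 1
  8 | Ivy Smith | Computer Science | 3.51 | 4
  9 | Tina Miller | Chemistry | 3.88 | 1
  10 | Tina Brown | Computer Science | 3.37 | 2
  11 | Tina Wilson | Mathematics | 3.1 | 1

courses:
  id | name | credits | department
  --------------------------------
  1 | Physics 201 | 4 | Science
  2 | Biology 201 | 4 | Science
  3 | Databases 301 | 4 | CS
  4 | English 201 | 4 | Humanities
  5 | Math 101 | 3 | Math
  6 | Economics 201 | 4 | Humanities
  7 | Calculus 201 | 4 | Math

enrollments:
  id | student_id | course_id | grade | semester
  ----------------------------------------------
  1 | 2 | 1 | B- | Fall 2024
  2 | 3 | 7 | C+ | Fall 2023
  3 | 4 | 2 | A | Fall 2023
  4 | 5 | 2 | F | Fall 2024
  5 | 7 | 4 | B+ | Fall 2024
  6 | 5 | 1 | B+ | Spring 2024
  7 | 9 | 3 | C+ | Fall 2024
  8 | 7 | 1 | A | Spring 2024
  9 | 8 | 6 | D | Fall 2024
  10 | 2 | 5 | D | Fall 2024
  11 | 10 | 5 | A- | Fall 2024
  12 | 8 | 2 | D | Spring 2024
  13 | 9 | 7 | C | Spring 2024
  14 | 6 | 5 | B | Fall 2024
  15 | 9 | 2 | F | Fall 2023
SELECT name, credits FROM courses WHERE credits >= 3

Execution result:
name | credits
Physics 201 | 4
Biology 201 | 4
Databases 301 | 4
English 201 | 4
Math 101 | 3
Economics 201 | 4
Calculus 201 | 4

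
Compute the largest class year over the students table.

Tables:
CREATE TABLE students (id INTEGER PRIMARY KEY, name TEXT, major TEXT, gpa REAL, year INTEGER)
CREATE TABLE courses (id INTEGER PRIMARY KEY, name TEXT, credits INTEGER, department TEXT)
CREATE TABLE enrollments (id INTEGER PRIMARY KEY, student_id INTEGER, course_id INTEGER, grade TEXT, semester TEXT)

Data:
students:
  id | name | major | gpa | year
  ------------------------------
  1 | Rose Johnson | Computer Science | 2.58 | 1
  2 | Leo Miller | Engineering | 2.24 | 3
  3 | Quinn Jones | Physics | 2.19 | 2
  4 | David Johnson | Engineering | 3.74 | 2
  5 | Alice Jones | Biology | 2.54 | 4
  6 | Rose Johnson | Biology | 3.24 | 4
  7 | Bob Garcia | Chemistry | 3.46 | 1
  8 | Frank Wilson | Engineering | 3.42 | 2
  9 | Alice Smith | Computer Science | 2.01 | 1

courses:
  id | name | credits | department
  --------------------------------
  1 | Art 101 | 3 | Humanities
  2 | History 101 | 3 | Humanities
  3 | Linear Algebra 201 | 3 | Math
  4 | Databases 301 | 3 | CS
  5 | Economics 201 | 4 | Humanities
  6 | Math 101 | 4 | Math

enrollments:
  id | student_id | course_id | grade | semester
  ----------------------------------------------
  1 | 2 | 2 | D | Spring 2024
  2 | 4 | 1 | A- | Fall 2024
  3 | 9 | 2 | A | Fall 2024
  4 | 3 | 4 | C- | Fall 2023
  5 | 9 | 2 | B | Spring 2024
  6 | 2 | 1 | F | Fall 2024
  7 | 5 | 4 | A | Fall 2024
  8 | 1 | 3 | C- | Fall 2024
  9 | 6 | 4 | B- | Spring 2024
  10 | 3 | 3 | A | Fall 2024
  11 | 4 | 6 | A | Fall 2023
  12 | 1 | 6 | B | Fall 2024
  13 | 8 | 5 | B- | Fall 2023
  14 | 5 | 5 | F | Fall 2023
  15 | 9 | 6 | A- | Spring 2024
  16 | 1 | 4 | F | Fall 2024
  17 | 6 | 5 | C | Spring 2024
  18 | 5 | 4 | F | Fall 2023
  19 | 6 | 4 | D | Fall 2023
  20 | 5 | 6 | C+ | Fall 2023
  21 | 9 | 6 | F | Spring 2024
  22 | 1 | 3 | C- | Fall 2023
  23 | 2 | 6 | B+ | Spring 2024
SELECT MAX(year) FROM students

Execution result:
4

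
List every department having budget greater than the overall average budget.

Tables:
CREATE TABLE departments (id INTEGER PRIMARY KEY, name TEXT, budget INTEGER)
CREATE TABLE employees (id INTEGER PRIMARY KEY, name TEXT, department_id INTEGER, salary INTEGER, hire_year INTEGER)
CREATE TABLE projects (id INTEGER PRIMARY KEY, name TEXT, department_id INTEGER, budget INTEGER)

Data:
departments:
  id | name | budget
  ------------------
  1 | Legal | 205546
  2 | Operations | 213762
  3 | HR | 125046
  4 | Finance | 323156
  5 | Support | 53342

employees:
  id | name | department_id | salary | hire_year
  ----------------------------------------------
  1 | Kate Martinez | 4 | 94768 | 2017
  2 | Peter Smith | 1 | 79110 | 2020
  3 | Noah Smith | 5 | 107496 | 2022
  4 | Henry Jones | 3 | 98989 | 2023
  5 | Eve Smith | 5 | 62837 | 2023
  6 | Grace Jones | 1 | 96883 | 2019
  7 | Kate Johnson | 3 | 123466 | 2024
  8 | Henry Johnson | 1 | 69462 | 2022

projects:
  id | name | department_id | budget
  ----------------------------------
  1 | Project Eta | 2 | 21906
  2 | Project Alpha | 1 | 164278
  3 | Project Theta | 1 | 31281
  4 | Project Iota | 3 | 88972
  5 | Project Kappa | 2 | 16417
SELECT name, budget FROM departments WHERE budget > (SELECT AVG(budget) FROM departments)

Execution result:
name | budget
Legal | 205546
Operations | 213762
Finance | 323156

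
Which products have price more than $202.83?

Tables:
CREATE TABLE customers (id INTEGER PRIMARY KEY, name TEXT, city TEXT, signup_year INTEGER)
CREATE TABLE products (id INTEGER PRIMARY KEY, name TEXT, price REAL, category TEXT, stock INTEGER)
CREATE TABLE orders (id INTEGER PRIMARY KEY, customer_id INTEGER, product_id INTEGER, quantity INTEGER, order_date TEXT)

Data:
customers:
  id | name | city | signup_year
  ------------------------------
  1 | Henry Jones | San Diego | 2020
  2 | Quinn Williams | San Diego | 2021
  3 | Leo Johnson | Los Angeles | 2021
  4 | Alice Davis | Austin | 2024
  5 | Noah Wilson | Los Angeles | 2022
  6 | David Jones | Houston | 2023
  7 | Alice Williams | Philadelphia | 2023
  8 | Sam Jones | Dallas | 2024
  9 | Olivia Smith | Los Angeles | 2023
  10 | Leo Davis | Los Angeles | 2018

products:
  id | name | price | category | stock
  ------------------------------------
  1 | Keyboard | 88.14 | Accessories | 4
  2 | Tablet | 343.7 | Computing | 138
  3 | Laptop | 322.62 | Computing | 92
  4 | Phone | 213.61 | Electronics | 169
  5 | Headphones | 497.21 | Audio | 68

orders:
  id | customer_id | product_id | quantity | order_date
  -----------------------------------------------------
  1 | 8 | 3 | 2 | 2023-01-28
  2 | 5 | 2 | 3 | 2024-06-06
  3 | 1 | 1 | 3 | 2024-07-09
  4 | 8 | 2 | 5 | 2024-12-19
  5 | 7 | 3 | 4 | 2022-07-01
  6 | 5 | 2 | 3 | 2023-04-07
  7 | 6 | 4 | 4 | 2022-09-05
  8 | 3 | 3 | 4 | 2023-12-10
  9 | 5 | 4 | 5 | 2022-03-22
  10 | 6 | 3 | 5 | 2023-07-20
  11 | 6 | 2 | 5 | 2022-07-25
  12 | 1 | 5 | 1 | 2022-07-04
SELECT name, price FROM products WHERE price > 202.83

Execution result:
name | price
Tablet | 343.70
Laptop | 322.62
Phone | 213.61
Headphones | 497.21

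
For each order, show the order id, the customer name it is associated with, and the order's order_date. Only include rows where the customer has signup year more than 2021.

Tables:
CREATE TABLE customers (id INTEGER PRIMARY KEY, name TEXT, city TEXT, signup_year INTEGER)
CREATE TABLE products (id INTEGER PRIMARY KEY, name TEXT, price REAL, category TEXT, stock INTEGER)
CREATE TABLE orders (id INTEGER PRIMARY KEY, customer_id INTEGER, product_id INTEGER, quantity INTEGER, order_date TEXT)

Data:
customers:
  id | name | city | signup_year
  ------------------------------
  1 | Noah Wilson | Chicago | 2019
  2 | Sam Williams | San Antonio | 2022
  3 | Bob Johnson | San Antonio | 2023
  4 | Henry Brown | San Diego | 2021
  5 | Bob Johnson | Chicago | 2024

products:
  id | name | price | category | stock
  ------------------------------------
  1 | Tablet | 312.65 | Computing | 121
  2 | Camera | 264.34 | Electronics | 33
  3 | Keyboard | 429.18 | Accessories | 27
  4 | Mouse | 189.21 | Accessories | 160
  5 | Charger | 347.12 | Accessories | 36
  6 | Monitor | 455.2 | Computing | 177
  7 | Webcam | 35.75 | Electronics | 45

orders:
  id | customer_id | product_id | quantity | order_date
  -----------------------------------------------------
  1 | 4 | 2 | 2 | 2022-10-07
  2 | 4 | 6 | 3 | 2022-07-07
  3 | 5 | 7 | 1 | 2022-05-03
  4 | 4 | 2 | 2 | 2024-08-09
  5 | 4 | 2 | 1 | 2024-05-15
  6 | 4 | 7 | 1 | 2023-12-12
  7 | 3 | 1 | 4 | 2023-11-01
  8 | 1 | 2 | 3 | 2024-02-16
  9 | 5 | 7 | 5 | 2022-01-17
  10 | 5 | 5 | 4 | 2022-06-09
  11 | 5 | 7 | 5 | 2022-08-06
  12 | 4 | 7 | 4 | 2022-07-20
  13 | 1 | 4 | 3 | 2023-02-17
SELECT c.id, p.name AS customer, c.order_date FROM orders c JOIN customers p ON c.customer_id = p.id WHERE p.signup_year > 2021

Execution result:
id | customer | order_date
3 | Bob Johnson | 2022-05-03
7 | Bob Johnson | 2023-11-01
9 | Bob Johnson | 2022-01-17
10 | Bob Johnson | 2022-06-09
11 | Bob Johnson | 2022-08-06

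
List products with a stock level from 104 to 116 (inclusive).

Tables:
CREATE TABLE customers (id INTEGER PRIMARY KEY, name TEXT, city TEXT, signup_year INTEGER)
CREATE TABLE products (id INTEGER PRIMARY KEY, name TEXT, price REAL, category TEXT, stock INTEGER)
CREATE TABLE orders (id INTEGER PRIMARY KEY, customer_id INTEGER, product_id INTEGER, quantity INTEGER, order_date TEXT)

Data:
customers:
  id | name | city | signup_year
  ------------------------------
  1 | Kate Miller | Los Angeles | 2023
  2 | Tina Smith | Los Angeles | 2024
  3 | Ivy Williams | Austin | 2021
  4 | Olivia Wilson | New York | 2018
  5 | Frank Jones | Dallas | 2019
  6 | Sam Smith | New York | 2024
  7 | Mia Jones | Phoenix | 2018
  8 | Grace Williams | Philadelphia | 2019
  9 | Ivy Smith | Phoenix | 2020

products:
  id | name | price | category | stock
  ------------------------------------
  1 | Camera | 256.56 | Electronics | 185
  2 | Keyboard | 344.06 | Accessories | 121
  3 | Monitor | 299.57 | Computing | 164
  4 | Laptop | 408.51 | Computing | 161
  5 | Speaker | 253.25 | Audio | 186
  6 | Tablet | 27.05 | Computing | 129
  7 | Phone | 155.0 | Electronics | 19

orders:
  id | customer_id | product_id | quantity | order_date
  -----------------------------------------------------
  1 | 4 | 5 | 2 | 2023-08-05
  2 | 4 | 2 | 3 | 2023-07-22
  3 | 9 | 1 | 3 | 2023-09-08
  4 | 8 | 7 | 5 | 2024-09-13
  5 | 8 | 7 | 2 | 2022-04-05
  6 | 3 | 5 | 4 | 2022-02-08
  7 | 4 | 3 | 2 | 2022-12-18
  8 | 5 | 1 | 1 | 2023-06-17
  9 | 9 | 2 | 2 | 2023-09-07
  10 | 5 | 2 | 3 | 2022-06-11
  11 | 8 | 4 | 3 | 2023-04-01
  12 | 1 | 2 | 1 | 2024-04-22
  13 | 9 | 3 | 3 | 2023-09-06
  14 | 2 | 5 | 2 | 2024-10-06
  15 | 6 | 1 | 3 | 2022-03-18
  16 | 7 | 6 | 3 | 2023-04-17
SELECT name, stock FROM products WHERE stock BETWEEN 104 AND 116

Execution result:
(no rows)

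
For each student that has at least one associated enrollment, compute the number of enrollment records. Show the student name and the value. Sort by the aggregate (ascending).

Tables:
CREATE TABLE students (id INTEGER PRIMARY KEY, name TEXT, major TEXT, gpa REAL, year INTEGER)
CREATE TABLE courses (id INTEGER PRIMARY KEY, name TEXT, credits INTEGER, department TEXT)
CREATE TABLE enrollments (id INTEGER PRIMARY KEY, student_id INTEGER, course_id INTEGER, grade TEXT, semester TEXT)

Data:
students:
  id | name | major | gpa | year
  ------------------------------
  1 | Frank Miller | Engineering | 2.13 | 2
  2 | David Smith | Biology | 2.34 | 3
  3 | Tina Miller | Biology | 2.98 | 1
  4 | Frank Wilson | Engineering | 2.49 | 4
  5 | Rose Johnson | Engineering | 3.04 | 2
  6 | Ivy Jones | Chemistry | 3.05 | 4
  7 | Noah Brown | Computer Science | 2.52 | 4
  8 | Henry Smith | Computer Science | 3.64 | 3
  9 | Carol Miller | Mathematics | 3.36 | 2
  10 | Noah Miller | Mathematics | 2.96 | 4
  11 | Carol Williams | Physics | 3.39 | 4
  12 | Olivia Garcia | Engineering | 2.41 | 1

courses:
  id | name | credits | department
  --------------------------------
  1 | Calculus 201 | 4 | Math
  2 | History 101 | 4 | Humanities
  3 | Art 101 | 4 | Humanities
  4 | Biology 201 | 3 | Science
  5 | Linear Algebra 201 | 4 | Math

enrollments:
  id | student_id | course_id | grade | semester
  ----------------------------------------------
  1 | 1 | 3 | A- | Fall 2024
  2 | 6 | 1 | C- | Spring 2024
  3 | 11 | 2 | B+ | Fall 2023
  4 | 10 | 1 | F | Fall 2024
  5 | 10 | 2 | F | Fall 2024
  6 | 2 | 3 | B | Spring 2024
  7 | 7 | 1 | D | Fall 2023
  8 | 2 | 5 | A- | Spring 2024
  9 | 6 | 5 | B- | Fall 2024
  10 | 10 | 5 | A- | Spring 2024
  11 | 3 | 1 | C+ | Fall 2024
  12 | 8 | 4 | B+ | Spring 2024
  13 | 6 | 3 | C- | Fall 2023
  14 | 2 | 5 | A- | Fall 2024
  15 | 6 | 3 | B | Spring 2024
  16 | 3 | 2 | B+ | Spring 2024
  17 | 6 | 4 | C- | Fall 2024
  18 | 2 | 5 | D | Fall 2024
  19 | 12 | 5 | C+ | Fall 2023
SELECT p.name, COUNT(*) AS n FROM enrollments c JOIN students p ON c.student_id = p.id GROUP BY p.id, p.name ORDER BY n ASC

Execution result:
name | n
Frank Miller | 1
Noah Brown | 1
Henry Smith | 1
Carol Williams | 1
Olivia Garcia | 1
Tina Miller | 2
Noah Miller | 3
David Smith | 4
Ivy Jones | 5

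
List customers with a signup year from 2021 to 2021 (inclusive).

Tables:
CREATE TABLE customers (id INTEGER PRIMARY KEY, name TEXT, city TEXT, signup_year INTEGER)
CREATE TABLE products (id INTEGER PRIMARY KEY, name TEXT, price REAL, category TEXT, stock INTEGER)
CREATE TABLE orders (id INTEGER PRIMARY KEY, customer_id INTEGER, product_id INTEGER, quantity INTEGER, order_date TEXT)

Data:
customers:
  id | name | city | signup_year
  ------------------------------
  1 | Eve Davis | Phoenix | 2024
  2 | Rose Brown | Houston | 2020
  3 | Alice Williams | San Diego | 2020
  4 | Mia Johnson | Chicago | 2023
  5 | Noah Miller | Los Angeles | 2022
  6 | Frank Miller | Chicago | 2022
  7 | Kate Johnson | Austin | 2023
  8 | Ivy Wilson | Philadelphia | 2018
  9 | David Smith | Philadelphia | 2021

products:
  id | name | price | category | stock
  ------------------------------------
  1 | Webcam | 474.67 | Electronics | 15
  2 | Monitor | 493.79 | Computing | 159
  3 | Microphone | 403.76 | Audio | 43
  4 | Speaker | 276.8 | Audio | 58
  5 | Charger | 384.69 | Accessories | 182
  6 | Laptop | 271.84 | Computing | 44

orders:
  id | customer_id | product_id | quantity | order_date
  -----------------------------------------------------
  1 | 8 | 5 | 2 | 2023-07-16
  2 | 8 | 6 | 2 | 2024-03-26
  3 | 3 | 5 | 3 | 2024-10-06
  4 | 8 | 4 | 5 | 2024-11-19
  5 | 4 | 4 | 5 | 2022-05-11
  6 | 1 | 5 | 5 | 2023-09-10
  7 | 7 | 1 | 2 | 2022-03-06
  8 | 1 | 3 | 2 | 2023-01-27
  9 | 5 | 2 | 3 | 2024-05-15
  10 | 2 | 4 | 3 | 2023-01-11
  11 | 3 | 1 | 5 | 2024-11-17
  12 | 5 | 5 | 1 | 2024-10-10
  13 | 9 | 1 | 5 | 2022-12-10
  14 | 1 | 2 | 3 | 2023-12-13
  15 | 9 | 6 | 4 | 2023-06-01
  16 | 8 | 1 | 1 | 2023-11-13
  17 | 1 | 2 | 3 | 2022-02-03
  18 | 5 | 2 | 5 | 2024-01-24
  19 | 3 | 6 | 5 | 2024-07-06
SELECT name, signup_year FROM customers WHERE signup_year BETWEEN 2021 AND 2021

Execution result:
name | signup_year
David Smith | 2021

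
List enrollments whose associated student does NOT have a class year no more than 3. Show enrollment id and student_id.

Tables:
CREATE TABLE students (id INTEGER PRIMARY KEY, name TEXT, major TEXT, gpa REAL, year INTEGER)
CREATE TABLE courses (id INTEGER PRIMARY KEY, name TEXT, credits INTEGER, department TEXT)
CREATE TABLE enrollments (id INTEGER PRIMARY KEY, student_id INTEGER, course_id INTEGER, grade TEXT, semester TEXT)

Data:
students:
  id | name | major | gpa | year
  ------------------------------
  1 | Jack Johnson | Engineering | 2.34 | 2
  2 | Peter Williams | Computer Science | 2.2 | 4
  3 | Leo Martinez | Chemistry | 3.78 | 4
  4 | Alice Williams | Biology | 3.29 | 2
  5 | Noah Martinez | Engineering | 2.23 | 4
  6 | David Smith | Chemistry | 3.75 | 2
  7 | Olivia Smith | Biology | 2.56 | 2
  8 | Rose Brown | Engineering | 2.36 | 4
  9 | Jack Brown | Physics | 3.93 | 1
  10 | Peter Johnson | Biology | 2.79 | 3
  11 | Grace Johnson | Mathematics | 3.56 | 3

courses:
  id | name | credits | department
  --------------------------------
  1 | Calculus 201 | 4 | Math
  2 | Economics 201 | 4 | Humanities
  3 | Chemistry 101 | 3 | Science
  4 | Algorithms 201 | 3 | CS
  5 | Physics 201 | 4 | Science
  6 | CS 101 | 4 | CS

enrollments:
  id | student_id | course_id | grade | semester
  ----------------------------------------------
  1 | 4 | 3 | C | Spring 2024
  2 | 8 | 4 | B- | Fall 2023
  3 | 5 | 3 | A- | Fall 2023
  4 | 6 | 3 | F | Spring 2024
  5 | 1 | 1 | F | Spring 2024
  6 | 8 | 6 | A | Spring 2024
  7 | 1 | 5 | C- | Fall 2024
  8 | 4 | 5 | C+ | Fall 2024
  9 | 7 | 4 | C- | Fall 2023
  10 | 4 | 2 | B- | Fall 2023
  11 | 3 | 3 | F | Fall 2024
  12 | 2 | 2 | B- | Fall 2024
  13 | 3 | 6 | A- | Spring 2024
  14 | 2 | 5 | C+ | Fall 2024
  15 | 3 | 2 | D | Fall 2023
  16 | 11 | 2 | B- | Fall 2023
SELECT id, student_id FROM enrollments WHERE student_id NOT IN (SELECT id FROM students WHERE year <= 3)

Execution result:
id | student_id
2 | 8
3 | 5
6 | 8
11 | 3
12 | 2
13 | 3
14 | 2
15 | 3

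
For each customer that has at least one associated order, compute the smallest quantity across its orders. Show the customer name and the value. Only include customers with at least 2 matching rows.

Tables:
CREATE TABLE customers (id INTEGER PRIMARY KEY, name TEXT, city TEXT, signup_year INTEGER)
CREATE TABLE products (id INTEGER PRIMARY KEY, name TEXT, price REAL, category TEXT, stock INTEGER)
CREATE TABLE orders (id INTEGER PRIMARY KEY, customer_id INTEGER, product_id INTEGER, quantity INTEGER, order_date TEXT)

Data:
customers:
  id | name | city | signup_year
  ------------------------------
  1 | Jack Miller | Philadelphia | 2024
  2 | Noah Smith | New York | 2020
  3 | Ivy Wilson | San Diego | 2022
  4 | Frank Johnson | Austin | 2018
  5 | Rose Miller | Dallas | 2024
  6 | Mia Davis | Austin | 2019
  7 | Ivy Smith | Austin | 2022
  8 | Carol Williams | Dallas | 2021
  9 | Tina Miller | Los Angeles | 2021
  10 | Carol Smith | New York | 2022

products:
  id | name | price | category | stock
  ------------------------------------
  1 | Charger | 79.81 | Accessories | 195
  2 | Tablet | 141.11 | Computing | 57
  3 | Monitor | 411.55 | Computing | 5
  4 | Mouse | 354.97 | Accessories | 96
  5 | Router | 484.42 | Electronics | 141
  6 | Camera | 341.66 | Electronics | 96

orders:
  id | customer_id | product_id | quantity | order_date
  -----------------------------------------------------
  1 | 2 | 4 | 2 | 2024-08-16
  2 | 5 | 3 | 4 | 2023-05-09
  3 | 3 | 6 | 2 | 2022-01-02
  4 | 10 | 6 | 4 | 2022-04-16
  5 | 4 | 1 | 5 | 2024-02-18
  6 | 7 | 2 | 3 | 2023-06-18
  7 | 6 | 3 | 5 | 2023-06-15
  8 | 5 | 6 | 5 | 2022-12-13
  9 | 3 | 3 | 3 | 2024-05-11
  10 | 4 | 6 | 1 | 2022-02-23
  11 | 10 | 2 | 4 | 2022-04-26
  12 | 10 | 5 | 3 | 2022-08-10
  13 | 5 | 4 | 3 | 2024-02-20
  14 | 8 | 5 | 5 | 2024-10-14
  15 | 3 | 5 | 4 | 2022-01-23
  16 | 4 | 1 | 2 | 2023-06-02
SELECT p.name, MIN(c.quantity) AS min_quantity FROM orders c JOIN customers p ON c.customer_id = p.id GROUP BY p.id, p.name HAVING COUNT(*) >= 2

Execution result:
name | min_quantity
Ivy Wilson | 2
Frank Johnson | 1
Rose Miller | 3
Carol Smith | 3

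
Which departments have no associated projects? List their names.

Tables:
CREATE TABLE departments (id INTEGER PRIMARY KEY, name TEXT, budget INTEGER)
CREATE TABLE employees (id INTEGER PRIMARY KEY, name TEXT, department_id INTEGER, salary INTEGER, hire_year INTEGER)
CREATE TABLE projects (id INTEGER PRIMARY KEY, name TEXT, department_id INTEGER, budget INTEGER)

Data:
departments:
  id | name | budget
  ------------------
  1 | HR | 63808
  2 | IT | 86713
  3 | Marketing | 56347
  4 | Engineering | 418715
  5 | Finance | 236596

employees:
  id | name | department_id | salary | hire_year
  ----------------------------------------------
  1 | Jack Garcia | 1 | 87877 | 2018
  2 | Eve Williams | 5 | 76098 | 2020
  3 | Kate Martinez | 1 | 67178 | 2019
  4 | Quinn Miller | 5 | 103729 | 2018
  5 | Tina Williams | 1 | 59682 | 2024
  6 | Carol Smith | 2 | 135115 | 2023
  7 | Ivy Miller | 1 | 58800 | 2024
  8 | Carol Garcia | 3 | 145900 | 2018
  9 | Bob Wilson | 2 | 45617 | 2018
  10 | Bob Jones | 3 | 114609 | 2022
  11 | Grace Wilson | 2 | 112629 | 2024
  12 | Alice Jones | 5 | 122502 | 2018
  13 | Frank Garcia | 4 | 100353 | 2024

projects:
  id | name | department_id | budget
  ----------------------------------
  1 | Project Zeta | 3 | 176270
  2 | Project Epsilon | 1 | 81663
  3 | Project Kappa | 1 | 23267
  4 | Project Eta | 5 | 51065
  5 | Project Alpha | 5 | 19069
SELECT p.name FROM departments p LEFT JOIN projects c ON c.department_id = p.id WHERE c.id IS NULL

Execution result:
name
IT
Engineering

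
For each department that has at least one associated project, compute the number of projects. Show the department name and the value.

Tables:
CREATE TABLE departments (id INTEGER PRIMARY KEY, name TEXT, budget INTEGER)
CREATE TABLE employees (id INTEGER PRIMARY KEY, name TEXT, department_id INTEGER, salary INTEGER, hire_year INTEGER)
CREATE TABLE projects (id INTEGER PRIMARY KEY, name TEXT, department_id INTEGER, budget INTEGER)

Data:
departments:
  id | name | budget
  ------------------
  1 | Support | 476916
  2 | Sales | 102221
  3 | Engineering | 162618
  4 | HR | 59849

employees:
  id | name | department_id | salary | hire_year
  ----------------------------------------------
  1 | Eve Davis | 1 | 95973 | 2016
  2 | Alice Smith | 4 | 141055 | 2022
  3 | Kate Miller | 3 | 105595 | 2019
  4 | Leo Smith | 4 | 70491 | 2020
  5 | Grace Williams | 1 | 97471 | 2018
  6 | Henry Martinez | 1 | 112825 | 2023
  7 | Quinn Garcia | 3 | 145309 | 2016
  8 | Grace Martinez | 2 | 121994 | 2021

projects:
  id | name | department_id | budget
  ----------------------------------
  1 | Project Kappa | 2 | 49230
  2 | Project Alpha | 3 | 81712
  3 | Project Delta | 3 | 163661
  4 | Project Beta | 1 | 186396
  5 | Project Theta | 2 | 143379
SELECT p.name, COUNT(*) AS n FROM projects c JOIN departments p ON c.department_id = p.id GROUP BY p.id, p.name

Execution result:
name | n
Support | 1
Sales | 2
Engineering | 2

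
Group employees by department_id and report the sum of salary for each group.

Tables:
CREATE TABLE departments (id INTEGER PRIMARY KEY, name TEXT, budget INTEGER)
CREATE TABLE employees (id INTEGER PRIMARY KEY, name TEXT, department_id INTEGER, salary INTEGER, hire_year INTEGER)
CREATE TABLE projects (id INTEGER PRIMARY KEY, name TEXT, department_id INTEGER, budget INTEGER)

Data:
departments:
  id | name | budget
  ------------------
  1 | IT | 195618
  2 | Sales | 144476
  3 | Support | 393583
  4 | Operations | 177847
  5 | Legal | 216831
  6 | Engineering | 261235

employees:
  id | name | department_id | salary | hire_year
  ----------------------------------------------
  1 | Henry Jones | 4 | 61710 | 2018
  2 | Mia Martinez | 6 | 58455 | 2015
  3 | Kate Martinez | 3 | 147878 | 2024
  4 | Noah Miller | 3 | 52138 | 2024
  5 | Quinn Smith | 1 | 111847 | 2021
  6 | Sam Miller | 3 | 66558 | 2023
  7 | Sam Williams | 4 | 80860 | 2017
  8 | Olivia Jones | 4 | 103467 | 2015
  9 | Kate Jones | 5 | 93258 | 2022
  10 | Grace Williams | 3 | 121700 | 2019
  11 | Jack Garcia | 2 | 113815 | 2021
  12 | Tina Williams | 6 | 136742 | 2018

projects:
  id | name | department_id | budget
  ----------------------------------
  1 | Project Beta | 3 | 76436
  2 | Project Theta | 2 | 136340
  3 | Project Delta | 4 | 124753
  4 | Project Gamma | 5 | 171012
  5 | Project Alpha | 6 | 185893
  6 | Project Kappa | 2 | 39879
SELECT department_id, SUM(salary) AS sum_salary FROM employees GROUP BY department_id

Execution result:
department_id | sum_salary
1 | 111847
2 | 113815
3 | 388274
4 | 246037
5 | 93258
6 | 195197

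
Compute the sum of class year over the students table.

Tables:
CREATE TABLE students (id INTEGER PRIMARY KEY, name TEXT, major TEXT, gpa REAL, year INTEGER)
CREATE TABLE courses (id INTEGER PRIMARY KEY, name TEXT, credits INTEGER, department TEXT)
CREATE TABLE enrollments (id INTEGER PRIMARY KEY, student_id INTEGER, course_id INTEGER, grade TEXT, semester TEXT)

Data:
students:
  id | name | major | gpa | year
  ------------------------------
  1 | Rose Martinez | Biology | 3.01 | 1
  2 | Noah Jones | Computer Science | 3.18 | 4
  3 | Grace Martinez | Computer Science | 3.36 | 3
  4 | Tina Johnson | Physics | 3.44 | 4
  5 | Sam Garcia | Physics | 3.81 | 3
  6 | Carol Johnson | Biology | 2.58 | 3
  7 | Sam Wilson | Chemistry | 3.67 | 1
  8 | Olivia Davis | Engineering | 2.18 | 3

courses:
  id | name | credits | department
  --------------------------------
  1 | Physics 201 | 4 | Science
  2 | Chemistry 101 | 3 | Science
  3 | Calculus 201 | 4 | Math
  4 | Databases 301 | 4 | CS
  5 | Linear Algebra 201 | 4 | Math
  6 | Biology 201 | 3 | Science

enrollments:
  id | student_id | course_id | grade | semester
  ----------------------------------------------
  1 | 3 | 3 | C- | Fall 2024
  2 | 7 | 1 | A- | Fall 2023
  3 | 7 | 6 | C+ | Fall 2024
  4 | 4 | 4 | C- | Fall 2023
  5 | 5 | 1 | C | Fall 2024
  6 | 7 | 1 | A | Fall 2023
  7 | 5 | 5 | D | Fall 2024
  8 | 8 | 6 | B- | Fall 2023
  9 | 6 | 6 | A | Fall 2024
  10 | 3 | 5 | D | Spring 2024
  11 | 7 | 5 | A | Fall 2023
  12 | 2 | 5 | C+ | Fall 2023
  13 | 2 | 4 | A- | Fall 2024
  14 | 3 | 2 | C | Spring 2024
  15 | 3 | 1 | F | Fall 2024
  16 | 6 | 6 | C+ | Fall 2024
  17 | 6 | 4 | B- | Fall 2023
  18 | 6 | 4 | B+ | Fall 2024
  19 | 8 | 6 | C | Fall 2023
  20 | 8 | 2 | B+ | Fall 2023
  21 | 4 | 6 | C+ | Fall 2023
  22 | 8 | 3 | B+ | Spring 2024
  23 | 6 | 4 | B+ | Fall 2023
SELECT SUM(year) FROM students

Execution result:
22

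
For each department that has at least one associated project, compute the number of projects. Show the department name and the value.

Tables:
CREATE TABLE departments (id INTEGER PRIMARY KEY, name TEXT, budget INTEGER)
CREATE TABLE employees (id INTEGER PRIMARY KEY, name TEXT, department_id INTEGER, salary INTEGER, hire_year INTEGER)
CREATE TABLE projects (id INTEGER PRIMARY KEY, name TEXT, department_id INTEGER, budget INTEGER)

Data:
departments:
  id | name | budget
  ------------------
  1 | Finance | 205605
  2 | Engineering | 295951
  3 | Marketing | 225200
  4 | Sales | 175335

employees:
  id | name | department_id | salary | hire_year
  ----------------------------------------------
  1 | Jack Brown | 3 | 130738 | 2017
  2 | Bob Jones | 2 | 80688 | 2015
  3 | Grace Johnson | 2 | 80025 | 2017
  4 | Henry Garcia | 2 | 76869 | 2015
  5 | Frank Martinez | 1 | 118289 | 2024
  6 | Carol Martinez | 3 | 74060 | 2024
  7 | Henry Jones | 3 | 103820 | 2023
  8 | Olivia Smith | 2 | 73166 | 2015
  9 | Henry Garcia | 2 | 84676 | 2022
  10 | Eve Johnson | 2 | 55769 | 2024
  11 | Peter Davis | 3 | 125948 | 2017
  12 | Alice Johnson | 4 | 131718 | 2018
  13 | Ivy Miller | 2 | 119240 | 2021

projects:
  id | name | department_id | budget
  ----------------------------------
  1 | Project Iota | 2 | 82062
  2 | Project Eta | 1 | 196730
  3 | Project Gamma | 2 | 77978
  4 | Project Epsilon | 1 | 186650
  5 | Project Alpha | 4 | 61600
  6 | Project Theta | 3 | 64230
SELECT p.name, COUNT(*) AS n FROM projects c JOIN departments p ON c.department_id = p.id GROUP BY p.id, p.name

Execution result:
name | n
Finance | 2
Engineering | 2
Marketing | 1
Sales | 1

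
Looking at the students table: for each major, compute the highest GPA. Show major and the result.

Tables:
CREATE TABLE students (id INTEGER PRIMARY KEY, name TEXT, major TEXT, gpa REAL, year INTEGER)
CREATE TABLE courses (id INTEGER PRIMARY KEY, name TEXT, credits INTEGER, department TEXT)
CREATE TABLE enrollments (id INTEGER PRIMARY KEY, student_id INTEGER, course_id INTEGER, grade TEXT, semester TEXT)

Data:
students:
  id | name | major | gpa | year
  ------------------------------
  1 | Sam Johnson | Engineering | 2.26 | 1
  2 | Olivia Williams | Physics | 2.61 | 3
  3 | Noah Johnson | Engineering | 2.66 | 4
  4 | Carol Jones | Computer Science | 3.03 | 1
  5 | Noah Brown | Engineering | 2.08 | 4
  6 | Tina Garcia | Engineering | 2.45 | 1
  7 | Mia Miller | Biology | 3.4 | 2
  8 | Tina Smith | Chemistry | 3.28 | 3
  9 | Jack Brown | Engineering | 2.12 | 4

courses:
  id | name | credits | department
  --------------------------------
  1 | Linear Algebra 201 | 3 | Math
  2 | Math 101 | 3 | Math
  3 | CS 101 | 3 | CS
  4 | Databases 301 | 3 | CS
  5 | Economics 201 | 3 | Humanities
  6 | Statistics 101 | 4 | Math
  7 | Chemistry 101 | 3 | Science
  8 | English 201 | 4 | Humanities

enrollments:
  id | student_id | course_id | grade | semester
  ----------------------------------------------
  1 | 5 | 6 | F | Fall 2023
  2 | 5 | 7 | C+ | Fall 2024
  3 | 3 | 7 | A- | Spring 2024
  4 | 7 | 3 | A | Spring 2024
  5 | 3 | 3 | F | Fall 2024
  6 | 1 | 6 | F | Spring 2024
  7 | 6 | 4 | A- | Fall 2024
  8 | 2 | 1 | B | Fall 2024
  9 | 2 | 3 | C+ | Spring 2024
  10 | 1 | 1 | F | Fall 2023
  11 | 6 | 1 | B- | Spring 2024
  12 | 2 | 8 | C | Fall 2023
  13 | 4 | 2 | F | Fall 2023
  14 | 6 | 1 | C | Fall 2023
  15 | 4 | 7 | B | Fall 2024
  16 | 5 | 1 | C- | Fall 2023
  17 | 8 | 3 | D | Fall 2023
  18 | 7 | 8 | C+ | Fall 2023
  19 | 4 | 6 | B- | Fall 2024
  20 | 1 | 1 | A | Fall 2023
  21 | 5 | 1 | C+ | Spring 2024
SELECT major, MAX(gpa) AS max_gpa FROM students GROUP BY major

Execution result:
major | max_gpa
Biology | 3.40
Chemistry | 3.28
Computer Science | 3.03
Engineering | 2.66
Physics | 2.61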